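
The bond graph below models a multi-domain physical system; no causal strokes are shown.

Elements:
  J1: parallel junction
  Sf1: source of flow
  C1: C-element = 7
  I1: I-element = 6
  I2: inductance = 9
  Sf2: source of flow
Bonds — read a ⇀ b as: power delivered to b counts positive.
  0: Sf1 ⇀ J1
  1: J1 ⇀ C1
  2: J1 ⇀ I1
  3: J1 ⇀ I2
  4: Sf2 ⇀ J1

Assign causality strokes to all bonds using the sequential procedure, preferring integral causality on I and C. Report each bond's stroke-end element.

b0 →Sf1
b1 →J1
b2 →I1
b3 →I2
b4 →Sf2

β0 stroke→Sf1  (source Sf1 imposes f)
β4 stroke→Sf2  (source Sf2 imposes f)
β1 stroke→J1  (C1 integral (e out))
β2 stroke→I1  (J1: bond 1 brought effort, rest push out)
β3 stroke→I2  (0-jn J1 has e-setter on 1)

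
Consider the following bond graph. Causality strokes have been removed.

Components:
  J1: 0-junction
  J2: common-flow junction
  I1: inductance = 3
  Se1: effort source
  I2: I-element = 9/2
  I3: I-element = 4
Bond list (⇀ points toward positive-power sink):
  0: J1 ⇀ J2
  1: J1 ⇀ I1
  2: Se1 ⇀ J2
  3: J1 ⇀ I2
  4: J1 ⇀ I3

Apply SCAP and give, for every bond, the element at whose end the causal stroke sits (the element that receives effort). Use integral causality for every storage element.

β0 stroke→J1
β1 stroke→I1
β2 stroke→J2
β3 stroke→I2
β4 stroke→I3

bond 2 |J2  (Se1 (Se) sets effort on bond)
bond 0 |J1  (J2: last free bond brings flow in)
bond 1 |I1  (J1 effort already set via bond 0)
bond 3 |I2  (0-jn J1 has e-setter on 0)
bond 4 |I3  (0-jn J1 has e-setter on 0)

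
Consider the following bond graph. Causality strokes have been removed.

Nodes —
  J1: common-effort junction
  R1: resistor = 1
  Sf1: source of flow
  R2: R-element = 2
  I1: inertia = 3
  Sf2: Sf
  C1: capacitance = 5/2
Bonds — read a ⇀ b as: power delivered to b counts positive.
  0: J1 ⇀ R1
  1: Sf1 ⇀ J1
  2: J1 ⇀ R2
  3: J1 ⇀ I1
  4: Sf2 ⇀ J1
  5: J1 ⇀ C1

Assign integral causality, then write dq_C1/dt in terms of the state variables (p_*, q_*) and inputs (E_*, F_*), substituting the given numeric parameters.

bond 1 →Sf1  (source Sf1 imposes f)
bond 4 →Sf2  (Sf2 fixes flow; stroke at Sf2)
bond 3 →I1  (I1: I, integral causality)
bond 5 →J1  (C1: C, integral causality)
bond 0 →R1  (J1: bond 5 brought effort, rest push out)
bond 2 →R2  (J1 effort already set via bond 5)

dq_C1/dt = F_Sf1 + F_Sf2 - p_I1/3 - 3*q_C1/5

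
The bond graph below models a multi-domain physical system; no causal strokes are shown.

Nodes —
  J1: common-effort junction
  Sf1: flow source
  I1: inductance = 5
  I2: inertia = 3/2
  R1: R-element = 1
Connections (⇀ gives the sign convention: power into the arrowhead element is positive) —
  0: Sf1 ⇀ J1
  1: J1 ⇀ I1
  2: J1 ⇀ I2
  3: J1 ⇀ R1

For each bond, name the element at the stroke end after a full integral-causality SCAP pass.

bond 0 →Sf1  (source Sf1 imposes f)
bond 1 →I1  (I1 outputs flow p/I1)
bond 2 →I2  (I2 outputs flow p/I2)
bond 3 →J1  (J1: last free bond brings effort in)

bond 0 stroke at Sf1
bond 1 stroke at I1
bond 2 stroke at I2
bond 3 stroke at J1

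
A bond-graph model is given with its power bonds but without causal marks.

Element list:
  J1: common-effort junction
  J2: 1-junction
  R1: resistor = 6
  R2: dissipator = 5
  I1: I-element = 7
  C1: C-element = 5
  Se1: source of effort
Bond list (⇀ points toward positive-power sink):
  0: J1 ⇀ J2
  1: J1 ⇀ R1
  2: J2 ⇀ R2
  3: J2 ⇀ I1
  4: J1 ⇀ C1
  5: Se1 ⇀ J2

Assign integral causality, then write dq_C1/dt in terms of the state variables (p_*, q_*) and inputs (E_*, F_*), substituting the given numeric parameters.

dq_C1/dt = -p_I1/7 - q_C1/30

#5 stroke→J2  (Se1 fixes effort; stroke away)
#3 stroke→I1  (I1 integral (f out))
#0 stroke→J2  (J2: bond 3 brought flow, rest push out)
#2 stroke→J2  (common-f at J2 fixed by 3)
#4 stroke→J1  (C1: C, integral causality)
#1 stroke→R1  (common-e at J1 fixed by 4)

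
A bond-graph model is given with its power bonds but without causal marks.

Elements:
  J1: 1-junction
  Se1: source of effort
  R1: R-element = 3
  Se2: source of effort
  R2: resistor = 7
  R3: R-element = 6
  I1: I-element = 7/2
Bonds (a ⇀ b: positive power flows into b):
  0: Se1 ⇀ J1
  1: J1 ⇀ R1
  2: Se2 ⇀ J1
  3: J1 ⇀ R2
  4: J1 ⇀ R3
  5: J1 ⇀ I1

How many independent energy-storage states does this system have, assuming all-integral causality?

1  (I1 all integral)

#0 stroke→J1  (source Se1 imposes e)
#2 stroke→J1  (Se2 (Se) sets effort on bond)
#5 stroke→I1  (I1: I, integral causality)
#1 stroke→J1  (common-f at J1 fixed by 5)
#3 stroke→J1  (common-f at J1 fixed by 5)
#4 stroke→J1  (J1 flow already set via bond 5)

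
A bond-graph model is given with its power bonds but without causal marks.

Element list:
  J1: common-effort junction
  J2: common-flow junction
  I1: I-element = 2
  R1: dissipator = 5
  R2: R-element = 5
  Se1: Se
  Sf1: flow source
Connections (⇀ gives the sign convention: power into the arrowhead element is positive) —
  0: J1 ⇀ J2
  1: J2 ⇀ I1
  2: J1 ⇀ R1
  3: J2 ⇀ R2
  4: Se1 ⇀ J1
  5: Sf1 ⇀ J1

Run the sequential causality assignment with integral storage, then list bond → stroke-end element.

#0 |J2
#1 |I1
#2 |R1
#3 |J2
#4 |J1
#5 |Sf1

bond 4 stroke→J1  (Se1 (Se) sets effort on bond)
bond 5 stroke→Sf1  (Sf1 fixes flow; stroke at Sf1)
bond 0 stroke→J2  (common-e at J1 fixed by 4)
bond 2 stroke→R1  (J1: bond 4 brought effort, rest push out)
bond 1 stroke→I1  (prefer integral on I1)
bond 3 stroke→J2  (J2: bond 1 brought flow, rest push out)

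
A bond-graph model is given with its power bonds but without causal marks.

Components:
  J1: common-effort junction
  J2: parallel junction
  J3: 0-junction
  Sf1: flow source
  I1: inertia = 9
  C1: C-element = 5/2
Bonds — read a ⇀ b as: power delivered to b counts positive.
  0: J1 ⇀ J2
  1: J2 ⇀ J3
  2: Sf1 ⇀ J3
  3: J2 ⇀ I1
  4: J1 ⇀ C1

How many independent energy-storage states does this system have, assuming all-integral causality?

β2 →Sf1  (Sf1: flow source, stroke at near end)
β1 →J3  (only one effort-in slot at J3)
β3 →I1  (prefer integral on I1)
β0 →J2  (only one effort-in slot at J2)
β4 →J1  (closing 0-jn rule on J1)

2  (C1, I1 all integral)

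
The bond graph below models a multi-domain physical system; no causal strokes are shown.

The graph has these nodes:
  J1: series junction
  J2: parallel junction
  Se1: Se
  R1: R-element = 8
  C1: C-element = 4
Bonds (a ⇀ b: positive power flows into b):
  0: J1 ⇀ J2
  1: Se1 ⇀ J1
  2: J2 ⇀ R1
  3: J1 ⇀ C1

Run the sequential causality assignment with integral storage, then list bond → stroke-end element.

β0 →J2
β1 →J1
β2 →R1
β3 →J1

b1 stroke→J1  (Se1 (Se) sets effort on bond)
b3 stroke→J1  (C1 integral (e out))
b0 stroke→J2  (closing 1-jn rule on J1)
b2 stroke→R1  (J2 effort already set via bond 0)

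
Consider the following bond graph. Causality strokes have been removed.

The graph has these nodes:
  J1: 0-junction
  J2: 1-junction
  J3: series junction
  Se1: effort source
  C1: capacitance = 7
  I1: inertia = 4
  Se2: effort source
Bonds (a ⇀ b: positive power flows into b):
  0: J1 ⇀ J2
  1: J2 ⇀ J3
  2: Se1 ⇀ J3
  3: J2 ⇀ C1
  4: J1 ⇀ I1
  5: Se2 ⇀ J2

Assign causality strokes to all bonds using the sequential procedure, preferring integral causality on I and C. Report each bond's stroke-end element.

b0 stroke→J1
b1 stroke→J2
b2 stroke→J3
b3 stroke→J2
b4 stroke→I1
b5 stroke→J2

#2 →J3  (Se1: effort source, stroke at far end)
#5 →J2  (Se2: effort source, stroke at far end)
#1 →J2  (J3 needs exactly one f-in)
#3 →J2  (C1 integral (e out))
#0 →J1  (only one flow-in slot at J2)
#4 →I1  (0-jn J1 has e-setter on 0)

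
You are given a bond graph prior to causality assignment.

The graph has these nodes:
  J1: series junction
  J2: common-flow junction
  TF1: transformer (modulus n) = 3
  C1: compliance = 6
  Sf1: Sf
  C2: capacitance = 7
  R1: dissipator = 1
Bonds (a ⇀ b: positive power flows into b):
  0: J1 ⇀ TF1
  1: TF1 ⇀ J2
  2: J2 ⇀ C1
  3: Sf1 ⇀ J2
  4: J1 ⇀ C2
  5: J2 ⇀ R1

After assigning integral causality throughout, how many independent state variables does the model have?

2  (C1, C2 all integral)

bond 3 |Sf1  (Sf1 fixes flow; stroke at Sf1)
bond 1 |J2  (J2: bond 3 brought flow, rest push out)
bond 2 |J2  (J2 flow already set via bond 3)
bond 5 |J2  (common-f at J2 fixed by 3)
bond 0 |TF1  (TF TF1: opposite of bond 1)
bond 4 |J1  (J1 flow already set via bond 0)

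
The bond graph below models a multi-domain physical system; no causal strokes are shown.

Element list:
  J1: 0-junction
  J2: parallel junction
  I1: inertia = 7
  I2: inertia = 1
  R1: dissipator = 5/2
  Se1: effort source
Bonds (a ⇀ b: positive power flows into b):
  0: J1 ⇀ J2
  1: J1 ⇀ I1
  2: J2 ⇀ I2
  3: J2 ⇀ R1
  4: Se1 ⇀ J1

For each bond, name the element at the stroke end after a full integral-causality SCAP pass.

bond 4 stroke at J1  (Se1: effort source, stroke at far end)
bond 0 stroke at J2  (J1 effort already set via bond 4)
bond 1 stroke at I1  (common-e at J1 fixed by 4)
bond 2 stroke at I2  (0-jn J2 has e-setter on 0)
bond 3 stroke at R1  (J2 effort already set via bond 0)

#0 →J2
#1 →I1
#2 →I2
#3 →R1
#4 →J1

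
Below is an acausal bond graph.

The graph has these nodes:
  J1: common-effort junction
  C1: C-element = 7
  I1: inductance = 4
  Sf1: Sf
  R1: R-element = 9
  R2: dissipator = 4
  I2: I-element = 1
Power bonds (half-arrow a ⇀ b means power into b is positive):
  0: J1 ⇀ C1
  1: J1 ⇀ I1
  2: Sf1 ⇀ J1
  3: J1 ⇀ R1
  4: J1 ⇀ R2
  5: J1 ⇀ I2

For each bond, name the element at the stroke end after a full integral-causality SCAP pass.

b0 →J1
b1 →I1
b2 →Sf1
b3 →R1
b4 →R2
b5 →I2

#2 stroke at Sf1  (source Sf1 imposes f)
#0 stroke at J1  (C1 outputs effort q/C1)
#1 stroke at I1  (common-e at J1 fixed by 0)
#3 stroke at R1  (J1: bond 0 brought effort, rest push out)
#4 stroke at R2  (common-e at J1 fixed by 0)
#5 stroke at I2  (J1: bond 0 brought effort, rest push out)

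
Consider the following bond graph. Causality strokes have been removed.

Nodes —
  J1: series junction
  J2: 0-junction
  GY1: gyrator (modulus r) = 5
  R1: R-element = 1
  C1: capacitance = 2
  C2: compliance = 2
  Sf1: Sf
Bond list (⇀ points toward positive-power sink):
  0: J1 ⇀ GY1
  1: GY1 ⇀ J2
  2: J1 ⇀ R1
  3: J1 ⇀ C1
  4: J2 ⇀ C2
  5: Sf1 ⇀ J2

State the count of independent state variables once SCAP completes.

2  (C1, C2 all integral)

bond 5 stroke at Sf1  (Sf1: flow source, stroke at near end)
bond 3 stroke at J1  (prefer integral on C1)
bond 4 stroke at J2  (C2 integral (e out))
bond 1 stroke at GY1  (0-jn J2 has e-setter on 4)
bond 0 stroke at GY1  (GY GY1: same side as bond 1)
bond 2 stroke at J1  (J1: bond 0 brought flow, rest push out)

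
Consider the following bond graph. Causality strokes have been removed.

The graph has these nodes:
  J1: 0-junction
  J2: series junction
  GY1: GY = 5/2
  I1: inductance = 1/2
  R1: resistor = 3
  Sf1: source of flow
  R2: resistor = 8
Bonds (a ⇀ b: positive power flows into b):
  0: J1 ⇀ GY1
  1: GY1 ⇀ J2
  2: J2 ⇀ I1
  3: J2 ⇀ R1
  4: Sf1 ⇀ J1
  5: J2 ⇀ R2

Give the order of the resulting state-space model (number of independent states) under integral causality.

1  (I1 all integral)

bond 4 stroke→Sf1  (Sf1: flow source, stroke at near end)
bond 0 stroke→J1  (closing 0-jn rule on J1)
bond 1 stroke→J2  (GY1 both-in/both-out from 0)
bond 2 stroke→I1  (I1 integral (f out))
bond 3 stroke→J2  (common-f at J2 fixed by 2)
bond 5 stroke→J2  (common-f at J2 fixed by 2)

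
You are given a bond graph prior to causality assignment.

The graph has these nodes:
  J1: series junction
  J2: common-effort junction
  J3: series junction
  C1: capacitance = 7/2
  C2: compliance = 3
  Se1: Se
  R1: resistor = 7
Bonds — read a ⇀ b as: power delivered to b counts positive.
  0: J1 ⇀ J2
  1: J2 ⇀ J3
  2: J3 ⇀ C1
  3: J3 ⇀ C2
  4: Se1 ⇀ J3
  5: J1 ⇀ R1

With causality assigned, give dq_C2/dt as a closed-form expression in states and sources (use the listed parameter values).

#4 →J3  (source Se1 imposes e)
#2 →J3  (C1 integral (e out))
#3 →J3  (C2 outputs effort q/C2)
#1 →J2  (closing 1-jn rule on J3)
#0 →J1  (0-jn J2 has e-setter on 1)
#5 →R1  (only one flow-in slot at J1)

dq_C2/dt = E_Se1/7 - 2*q_C1/49 - q_C2/21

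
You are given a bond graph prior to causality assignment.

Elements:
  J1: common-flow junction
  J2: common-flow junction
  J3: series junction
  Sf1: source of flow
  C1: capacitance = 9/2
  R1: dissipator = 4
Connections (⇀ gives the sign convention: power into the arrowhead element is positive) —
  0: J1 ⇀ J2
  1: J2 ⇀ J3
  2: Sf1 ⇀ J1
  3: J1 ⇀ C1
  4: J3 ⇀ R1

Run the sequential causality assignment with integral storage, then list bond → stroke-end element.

β2 |Sf1  (Sf1: flow source, stroke at near end)
β0 |J1  (J1: bond 2 brought flow, rest push out)
β3 |J1  (J1 flow already set via bond 2)
β1 |J2  (J2: bond 0 brought flow, rest push out)
β4 |J3  (J3 flow already set via bond 1)

#0 →J1
#1 →J2
#2 →Sf1
#3 →J1
#4 →J3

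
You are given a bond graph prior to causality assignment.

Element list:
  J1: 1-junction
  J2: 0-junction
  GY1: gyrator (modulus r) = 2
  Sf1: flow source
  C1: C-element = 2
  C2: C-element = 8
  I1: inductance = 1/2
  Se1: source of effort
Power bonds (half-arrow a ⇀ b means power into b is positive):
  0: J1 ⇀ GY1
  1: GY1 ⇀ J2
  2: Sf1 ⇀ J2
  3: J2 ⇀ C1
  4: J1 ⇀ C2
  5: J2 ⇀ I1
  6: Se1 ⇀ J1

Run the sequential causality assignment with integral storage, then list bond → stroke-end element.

β0 stroke at GY1
β1 stroke at GY1
β2 stroke at Sf1
β3 stroke at J2
β4 stroke at J1
β5 stroke at I1
β6 stroke at J1

β2 stroke→Sf1  (Sf1 fixes flow; stroke at Sf1)
β6 stroke→J1  (Se1 fixes effort; stroke away)
β3 stroke→J2  (C1: C, integral causality)
β1 stroke→GY1  (0-jn J2 has e-setter on 3)
β5 stroke→I1  (common-e at J2 fixed by 3)
β0 stroke→GY1  (through GY1, causality inverts; strokes same side of GY1)
β4 stroke→J1  (J1 flow already set via bond 0)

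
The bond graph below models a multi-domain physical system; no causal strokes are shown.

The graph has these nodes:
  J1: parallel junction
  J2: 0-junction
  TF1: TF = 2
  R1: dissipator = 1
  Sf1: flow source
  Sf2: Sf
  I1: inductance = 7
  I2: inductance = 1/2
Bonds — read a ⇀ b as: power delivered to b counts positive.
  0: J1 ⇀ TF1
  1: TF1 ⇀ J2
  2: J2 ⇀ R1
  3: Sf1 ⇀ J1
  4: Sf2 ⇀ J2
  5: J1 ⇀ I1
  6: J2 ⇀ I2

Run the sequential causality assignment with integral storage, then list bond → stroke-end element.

#3 |Sf1  (Sf1 fixes flow; stroke at Sf1)
#4 |Sf2  (Sf2: flow source, stroke at near end)
#5 |I1  (I1 outputs flow p/I1)
#0 |J1  (J1 needs exactly one e-in)
#1 |TF1  (TF1 one-in-one-out from 0)
#6 |I2  (prefer integral on I2)
#2 |J2  (J2 needs exactly one e-in)

b0 stroke at J1
b1 stroke at TF1
b2 stroke at J2
b3 stroke at Sf1
b4 stroke at Sf2
b5 stroke at I1
b6 stroke at I2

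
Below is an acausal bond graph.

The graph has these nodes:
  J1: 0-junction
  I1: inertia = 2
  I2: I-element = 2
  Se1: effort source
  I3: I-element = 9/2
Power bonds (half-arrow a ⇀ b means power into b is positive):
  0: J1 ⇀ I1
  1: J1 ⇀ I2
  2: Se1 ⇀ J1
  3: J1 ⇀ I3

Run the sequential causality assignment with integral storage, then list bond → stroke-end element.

#2 stroke→J1  (Se1: effort source, stroke at far end)
#0 stroke→I1  (J1: bond 2 brought effort, rest push out)
#1 stroke→I2  (J1 effort already set via bond 2)
#3 stroke→I3  (common-e at J1 fixed by 2)

b0 →I1
b1 →I2
b2 →J1
b3 →I3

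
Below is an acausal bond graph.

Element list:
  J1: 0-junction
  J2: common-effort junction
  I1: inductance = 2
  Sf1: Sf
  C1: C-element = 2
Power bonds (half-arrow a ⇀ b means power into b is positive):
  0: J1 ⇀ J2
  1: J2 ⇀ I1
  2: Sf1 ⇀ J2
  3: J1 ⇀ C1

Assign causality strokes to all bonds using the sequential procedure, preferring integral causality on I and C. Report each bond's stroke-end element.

#0 stroke→J2
#1 stroke→I1
#2 stroke→Sf1
#3 stroke→J1

b2 stroke at Sf1  (Sf1: flow source, stroke at near end)
b1 stroke at I1  (I1: I, integral causality)
b0 stroke at J2  (J2 needs exactly one e-in)
b3 stroke at J1  (J1 needs exactly one e-in)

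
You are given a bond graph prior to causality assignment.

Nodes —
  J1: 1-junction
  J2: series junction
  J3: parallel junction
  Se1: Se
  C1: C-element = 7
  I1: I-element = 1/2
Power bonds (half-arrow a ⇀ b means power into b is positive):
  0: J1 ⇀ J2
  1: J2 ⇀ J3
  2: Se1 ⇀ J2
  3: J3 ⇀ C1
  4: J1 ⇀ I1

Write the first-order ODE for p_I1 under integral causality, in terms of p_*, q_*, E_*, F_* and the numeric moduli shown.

#2 →J2  (Se1 fixes effort; stroke away)
#3 →J3  (C1 outputs effort q/C1)
#1 →J2  (J3: bond 3 brought effort, rest push out)
#0 →J1  (only one flow-in slot at J2)
#4 →I1  (only one flow-in slot at J1)

dp_I1/dt = E_Se1 - q_C1/7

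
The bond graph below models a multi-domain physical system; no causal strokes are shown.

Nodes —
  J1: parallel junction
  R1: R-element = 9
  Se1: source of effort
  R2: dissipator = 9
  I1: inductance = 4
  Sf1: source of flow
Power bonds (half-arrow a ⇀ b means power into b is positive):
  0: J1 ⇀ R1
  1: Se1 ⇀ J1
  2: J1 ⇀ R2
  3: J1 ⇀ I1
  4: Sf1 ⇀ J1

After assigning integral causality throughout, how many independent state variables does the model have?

1  (I1 all integral)

#1 stroke at J1  (source Se1 imposes e)
#4 stroke at Sf1  (source Sf1 imposes f)
#0 stroke at R1  (J1: bond 1 brought effort, rest push out)
#2 stroke at R2  (common-e at J1 fixed by 1)
#3 stroke at I1  (J1 effort already set via bond 1)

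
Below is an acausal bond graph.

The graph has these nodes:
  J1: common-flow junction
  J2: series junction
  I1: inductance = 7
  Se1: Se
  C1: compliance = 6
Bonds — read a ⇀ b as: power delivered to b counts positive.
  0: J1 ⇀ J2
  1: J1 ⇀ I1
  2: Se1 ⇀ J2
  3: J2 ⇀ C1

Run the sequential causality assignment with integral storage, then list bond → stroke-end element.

b2 |J2  (Se1 (Se) sets effort on bond)
b1 |I1  (prefer integral on I1)
b0 |J1  (J1: bond 1 brought flow, rest push out)
b3 |J2  (1-jn J2 has f-setter on 0)

β0 →J1
β1 →I1
β2 →J2
β3 →J2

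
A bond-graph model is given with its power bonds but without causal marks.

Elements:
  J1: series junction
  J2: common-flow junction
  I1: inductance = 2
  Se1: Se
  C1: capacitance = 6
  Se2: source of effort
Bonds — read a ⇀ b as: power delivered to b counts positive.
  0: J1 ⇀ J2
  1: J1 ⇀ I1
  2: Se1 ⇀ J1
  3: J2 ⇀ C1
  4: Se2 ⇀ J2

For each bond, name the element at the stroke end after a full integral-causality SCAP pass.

b2 stroke at J1  (Se1 fixes effort; stroke away)
b4 stroke at J2  (Se2 (Se) sets effort on bond)
b1 stroke at I1  (I1: I, integral causality)
b0 stroke at J1  (J1: bond 1 brought flow, rest push out)
b3 stroke at J2  (common-f at J2 fixed by 0)

#0 |J1
#1 |I1
#2 |J1
#3 |J2
#4 |J2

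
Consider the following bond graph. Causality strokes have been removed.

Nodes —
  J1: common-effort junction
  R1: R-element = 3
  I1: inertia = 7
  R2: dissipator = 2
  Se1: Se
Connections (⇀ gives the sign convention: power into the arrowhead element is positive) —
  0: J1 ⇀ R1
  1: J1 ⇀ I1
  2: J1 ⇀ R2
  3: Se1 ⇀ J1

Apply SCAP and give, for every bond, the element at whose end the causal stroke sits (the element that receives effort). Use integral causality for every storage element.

bond 3 →J1  (source Se1 imposes e)
bond 0 →R1  (J1: bond 3 brought effort, rest push out)
bond 1 →I1  (common-e at J1 fixed by 3)
bond 2 →R2  (0-jn J1 has e-setter on 3)

bond 0 stroke at R1
bond 1 stroke at I1
bond 2 stroke at R2
bond 3 stroke at J1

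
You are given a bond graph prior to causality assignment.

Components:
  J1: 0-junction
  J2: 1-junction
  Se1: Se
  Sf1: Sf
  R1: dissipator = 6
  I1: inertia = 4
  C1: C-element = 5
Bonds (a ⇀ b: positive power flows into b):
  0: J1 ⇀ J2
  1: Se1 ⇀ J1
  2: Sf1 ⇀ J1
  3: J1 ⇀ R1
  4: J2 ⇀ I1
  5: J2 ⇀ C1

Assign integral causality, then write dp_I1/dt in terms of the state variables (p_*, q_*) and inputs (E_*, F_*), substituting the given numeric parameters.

dp_I1/dt = E_Se1 - q_C1/5

b1 |J1  (Se1 (Se) sets effort on bond)
b2 |Sf1  (Sf1 (Sf) sets flow on bond)
b0 |J2  (0-jn J1 has e-setter on 1)
b3 |R1  (0-jn J1 has e-setter on 1)
b4 |I1  (I1 outputs flow p/I1)
b5 |J2  (J2 flow already set via bond 4)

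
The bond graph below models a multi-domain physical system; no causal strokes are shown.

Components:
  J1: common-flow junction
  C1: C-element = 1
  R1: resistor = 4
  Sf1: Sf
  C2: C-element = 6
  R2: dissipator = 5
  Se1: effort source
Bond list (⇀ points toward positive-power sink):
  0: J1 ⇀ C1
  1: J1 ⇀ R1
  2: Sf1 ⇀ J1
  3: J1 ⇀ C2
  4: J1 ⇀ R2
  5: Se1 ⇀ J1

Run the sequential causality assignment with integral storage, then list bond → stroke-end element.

bond 2 stroke→Sf1  (Sf1: flow source, stroke at near end)
bond 5 stroke→J1  (Se1 (Se) sets effort on bond)
bond 0 stroke→J1  (1-jn J1 has f-setter on 2)
bond 1 stroke→J1  (J1 flow already set via bond 2)
bond 3 stroke→J1  (1-jn J1 has f-setter on 2)
bond 4 stroke→J1  (J1: bond 2 brought flow, rest push out)

bond 0 stroke at J1
bond 1 stroke at J1
bond 2 stroke at Sf1
bond 3 stroke at J1
bond 4 stroke at J1
bond 5 stroke at J1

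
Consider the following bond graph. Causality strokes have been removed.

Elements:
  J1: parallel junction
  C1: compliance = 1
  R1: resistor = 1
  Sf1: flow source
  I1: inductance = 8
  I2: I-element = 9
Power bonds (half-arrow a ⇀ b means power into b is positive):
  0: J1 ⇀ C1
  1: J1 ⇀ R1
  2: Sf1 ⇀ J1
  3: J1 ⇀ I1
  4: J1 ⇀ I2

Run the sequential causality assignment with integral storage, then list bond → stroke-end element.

#2 stroke→Sf1  (Sf1 (Sf) sets flow on bond)
#0 stroke→J1  (prefer integral on C1)
#1 stroke→R1  (0-jn J1 has e-setter on 0)
#3 stroke→I1  (J1 effort already set via bond 0)
#4 stroke→I2  (common-e at J1 fixed by 0)

β0 →J1
β1 →R1
β2 →Sf1
β3 →I1
β4 →I2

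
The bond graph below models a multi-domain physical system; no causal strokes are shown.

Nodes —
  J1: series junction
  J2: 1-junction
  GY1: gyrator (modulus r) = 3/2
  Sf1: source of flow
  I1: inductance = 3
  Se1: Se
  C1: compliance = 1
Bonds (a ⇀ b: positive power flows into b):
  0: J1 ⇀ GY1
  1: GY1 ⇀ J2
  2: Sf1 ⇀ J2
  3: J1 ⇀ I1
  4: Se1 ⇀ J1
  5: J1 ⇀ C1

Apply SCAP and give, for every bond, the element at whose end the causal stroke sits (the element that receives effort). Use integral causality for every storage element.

#2 stroke→Sf1  (Sf1: flow source, stroke at near end)
#4 stroke→J1  (Se1 fixes effort; stroke away)
#1 stroke→J2  (J2: bond 2 brought flow, rest push out)
#0 stroke→J1  (GY GY1: same side as bond 1)
#3 stroke→I1  (I1 integral (f out))
#5 stroke→J1  (common-f at J1 fixed by 3)

bond 0 stroke at J1
bond 1 stroke at J2
bond 2 stroke at Sf1
bond 3 stroke at I1
bond 4 stroke at J1
bond 5 stroke at J1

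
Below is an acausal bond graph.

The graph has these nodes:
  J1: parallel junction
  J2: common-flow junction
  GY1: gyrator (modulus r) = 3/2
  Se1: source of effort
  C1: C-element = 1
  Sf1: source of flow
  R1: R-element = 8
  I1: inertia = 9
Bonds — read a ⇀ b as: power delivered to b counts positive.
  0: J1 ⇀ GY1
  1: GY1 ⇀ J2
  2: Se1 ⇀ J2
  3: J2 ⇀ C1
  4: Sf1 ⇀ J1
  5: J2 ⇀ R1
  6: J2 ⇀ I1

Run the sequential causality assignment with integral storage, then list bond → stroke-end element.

β0 stroke→J1
β1 stroke→J2
β2 stroke→J2
β3 stroke→J2
β4 stroke→Sf1
β5 stroke→J2
β6 stroke→I1

bond 2 |J2  (source Se1 imposes e)
bond 4 |Sf1  (Sf1 fixes flow; stroke at Sf1)
bond 0 |J1  (J1: last free bond brings effort in)
bond 1 |J2  (GY GY1: same side as bond 0)
bond 3 |J2  (C1: C, integral causality)
bond 6 |I1  (I1 outputs flow p/I1)
bond 5 |J2  (J2: bond 6 brought flow, rest push out)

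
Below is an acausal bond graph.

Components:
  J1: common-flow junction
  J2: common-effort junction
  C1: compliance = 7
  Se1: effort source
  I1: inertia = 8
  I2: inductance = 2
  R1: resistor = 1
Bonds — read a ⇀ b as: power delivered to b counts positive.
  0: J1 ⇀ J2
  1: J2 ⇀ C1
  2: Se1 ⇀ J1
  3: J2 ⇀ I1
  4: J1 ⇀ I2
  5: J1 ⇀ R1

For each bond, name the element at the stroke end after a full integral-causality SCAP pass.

β2 →J1  (Se1 (Se) sets effort on bond)
β1 →J2  (prefer integral on C1)
β0 →J1  (common-e at J2 fixed by 1)
β3 →I1  (J2 effort already set via bond 1)
β4 →I2  (I2 outputs flow p/I2)
β5 →J1  (1-jn J1 has f-setter on 4)

#0 |J1
#1 |J2
#2 |J1
#3 |I1
#4 |I2
#5 |J1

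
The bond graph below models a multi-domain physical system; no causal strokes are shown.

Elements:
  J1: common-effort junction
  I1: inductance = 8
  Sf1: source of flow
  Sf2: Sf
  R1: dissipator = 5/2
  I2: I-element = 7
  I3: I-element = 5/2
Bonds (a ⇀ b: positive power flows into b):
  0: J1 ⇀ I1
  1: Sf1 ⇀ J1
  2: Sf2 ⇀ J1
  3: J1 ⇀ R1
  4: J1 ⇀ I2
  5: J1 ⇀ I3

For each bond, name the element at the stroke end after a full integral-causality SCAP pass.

β0 |I1
β1 |Sf1
β2 |Sf2
β3 |J1
β4 |I2
β5 |I3

β1 |Sf1  (source Sf1 imposes f)
β2 |Sf2  (Sf2 (Sf) sets flow on bond)
β0 |I1  (I1 outputs flow p/I1)
β4 |I2  (I2: I, integral causality)
β5 |I3  (prefer integral on I3)
β3 |J1  (J1: last free bond brings effort in)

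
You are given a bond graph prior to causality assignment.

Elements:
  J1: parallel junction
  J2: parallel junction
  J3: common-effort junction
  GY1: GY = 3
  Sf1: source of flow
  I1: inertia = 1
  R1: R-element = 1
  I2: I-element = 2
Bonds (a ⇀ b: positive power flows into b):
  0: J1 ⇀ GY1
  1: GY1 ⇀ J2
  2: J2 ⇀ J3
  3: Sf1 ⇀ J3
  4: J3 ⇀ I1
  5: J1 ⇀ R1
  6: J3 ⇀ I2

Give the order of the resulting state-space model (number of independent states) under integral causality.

2  (I1, I2 all integral)

#3 stroke at Sf1  (Sf1 fixes flow; stroke at Sf1)
#4 stroke at I1  (prefer integral on I1)
#6 stroke at I2  (I2 outputs flow p/I2)
#2 stroke at J3  (only one effort-in slot at J3)
#1 stroke at J2  (J2: last free bond brings effort in)
#0 stroke at J1  (through GY1, causality inverts; strokes same side of GY1)
#5 stroke at R1  (J1 effort already set via bond 0)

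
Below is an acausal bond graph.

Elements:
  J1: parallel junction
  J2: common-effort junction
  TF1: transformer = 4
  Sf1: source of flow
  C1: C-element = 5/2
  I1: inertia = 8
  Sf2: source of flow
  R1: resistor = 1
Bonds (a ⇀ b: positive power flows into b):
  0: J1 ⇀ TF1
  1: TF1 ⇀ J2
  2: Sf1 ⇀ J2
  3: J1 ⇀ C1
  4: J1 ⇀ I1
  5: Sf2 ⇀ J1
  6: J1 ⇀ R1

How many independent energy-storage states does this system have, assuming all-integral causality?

2  (C1, I1 all integral)

bond 2 stroke→Sf1  (source Sf1 imposes f)
bond 5 stroke→Sf2  (Sf2 fixes flow; stroke at Sf2)
bond 1 stroke→J2  (closing 0-jn rule on J2)
bond 0 stroke→TF1  (through TF1, causality passes straight; one stroke at TF1)
bond 3 stroke→J1  (C1: C, integral causality)
bond 4 stroke→I1  (common-e at J1 fixed by 3)
bond 6 stroke→R1  (J1 effort already set via bond 3)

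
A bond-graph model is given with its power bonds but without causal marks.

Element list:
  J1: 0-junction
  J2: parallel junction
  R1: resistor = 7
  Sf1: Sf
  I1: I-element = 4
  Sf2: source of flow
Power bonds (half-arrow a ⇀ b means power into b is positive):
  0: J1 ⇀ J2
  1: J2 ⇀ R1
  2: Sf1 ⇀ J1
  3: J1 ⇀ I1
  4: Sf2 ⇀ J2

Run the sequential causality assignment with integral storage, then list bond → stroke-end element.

β0 stroke at J1
β1 stroke at J2
β2 stroke at Sf1
β3 stroke at I1
β4 stroke at Sf2

b2 →Sf1  (Sf1 (Sf) sets flow on bond)
b4 →Sf2  (Sf2 fixes flow; stroke at Sf2)
b3 →I1  (I1: I, integral causality)
b0 →J1  (closing 0-jn rule on J1)
b1 →J2  (J2: last free bond brings effort in)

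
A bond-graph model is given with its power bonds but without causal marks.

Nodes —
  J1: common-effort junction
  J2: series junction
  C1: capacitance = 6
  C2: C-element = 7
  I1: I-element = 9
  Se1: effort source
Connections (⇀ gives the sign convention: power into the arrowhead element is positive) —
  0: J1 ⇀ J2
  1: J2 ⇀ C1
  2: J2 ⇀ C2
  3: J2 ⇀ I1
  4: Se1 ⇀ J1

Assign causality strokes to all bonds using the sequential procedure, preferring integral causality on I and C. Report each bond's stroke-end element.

b0 →J2
b1 →J2
b2 →J2
b3 →I1
b4 →J1

#4 stroke at J1  (Se1 (Se) sets effort on bond)
#0 stroke at J2  (0-jn J1 has e-setter on 4)
#1 stroke at J2  (C1: C, integral causality)
#2 stroke at J2  (prefer integral on C2)
#3 stroke at I1  (only one flow-in slot at J2)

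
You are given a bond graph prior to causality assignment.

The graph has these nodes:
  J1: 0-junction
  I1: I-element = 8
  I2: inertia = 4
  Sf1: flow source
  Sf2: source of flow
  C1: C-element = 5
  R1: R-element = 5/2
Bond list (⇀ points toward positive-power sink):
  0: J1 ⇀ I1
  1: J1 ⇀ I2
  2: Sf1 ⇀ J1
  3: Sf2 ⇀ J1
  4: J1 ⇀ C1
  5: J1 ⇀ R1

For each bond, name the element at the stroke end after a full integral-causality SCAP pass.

b2 |Sf1  (Sf1 fixes flow; stroke at Sf1)
b3 |Sf2  (Sf2: flow source, stroke at near end)
b0 |I1  (prefer integral on I1)
b1 |I2  (prefer integral on I2)
b4 |J1  (prefer integral on C1)
b5 |R1  (common-e at J1 fixed by 4)

β0 stroke→I1
β1 stroke→I2
β2 stroke→Sf1
β3 stroke→Sf2
β4 stroke→J1
β5 stroke→R1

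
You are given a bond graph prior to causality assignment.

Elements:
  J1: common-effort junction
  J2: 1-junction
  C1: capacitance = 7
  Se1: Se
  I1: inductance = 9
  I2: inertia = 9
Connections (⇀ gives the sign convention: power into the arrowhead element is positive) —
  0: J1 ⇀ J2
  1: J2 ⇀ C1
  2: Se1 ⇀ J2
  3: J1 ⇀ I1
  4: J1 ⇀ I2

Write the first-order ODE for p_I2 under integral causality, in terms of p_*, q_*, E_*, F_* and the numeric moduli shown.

β2 →J2  (Se1: effort source, stroke at far end)
β1 →J2  (C1 outputs effort q/C1)
β0 →J1  (closing 1-jn rule on J2)
β3 →I1  (common-e at J1 fixed by 0)
β4 →I2  (0-jn J1 has e-setter on 0)

dp_I2/dt = -E_Se1 + q_C1/7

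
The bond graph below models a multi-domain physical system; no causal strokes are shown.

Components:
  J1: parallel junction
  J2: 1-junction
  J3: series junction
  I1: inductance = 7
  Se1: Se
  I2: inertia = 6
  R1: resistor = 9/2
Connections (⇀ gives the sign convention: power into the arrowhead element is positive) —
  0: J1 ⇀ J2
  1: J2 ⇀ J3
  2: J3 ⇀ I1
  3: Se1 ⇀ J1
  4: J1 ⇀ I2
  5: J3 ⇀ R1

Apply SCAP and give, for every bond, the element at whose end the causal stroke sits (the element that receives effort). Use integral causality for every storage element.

bond 0 |J2
bond 1 |J3
bond 2 |I1
bond 3 |J1
bond 4 |I2
bond 5 |J3

b3 stroke→J1  (Se1: effort source, stroke at far end)
b0 stroke→J2  (0-jn J1 has e-setter on 3)
b4 stroke→I2  (common-e at J1 fixed by 3)
b1 stroke→J3  (J2: last free bond brings flow in)
b2 stroke→I1  (prefer integral on I1)
b5 stroke→J3  (common-f at J3 fixed by 2)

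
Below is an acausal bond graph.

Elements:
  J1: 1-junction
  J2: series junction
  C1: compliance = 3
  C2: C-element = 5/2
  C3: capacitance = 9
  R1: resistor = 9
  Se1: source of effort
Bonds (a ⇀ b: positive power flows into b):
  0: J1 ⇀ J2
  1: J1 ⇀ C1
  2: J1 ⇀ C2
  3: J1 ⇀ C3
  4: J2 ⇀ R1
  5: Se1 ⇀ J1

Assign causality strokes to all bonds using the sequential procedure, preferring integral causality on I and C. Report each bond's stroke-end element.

#0 |J2
#1 |J1
#2 |J1
#3 |J1
#4 |R1
#5 |J1

b5 →J1  (Se1: effort source, stroke at far end)
b1 →J1  (prefer integral on C1)
b2 →J1  (C2: C, integral causality)
b3 →J1  (prefer integral on C3)
b0 →J2  (closing 1-jn rule on J1)
b4 →R1  (closing 1-jn rule on J2)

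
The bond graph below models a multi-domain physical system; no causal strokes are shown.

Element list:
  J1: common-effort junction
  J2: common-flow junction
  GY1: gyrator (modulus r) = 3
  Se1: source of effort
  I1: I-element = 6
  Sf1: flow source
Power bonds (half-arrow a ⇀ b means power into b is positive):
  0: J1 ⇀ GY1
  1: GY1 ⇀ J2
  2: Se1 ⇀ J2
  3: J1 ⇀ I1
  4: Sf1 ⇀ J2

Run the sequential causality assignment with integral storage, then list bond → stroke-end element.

b2 stroke→J2  (source Se1 imposes e)
b4 stroke→Sf1  (Sf1: flow source, stroke at near end)
b1 stroke→J2  (common-f at J2 fixed by 4)
b0 stroke→J1  (GY1 both-in/both-out from 1)
b3 stroke→I1  (J1 effort already set via bond 0)

β0 |J1
β1 |J2
β2 |J2
β3 |I1
β4 |Sf1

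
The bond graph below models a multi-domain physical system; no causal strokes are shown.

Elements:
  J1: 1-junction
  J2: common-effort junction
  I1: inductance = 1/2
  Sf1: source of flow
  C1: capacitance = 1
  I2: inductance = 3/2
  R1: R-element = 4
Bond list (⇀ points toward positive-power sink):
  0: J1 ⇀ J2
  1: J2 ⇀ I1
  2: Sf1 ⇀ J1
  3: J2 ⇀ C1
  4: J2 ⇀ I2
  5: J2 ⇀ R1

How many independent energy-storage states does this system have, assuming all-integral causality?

β2 |Sf1  (Sf1 fixes flow; stroke at Sf1)
β0 |J1  (common-f at J1 fixed by 2)
β1 |I1  (I1 integral (f out))
β3 |J2  (prefer integral on C1)
β4 |I2  (0-jn J2 has e-setter on 3)
β5 |R1  (0-jn J2 has e-setter on 3)

3  (C1, I1, I2 all integral)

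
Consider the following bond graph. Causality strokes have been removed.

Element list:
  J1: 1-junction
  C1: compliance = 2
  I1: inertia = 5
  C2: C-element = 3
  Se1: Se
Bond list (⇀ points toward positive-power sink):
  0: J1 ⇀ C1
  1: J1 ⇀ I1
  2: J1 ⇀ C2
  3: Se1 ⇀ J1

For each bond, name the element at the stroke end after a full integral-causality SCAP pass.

β0 stroke at J1
β1 stroke at I1
β2 stroke at J1
β3 stroke at J1

b3 →J1  (Se1 (Se) sets effort on bond)
b0 →J1  (C1: C, integral causality)
b1 →I1  (I1 outputs flow p/I1)
b2 →J1  (J1: bond 1 brought flow, rest push out)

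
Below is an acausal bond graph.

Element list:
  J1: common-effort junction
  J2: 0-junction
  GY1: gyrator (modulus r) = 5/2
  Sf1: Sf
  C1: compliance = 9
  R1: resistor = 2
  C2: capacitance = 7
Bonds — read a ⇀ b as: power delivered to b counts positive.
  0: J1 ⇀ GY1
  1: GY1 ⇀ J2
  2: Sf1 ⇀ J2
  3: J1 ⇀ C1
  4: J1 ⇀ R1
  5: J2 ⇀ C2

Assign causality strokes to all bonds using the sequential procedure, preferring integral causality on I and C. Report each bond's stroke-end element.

bond 2 →Sf1  (Sf1 (Sf) sets flow on bond)
bond 3 →J1  (C1: C, integral causality)
bond 0 →GY1  (J1: bond 3 brought effort, rest push out)
bond 4 →R1  (J1: bond 3 brought effort, rest push out)
bond 1 →GY1  (GY GY1: same side as bond 0)
bond 5 →J2  (only one effort-in slot at J2)

b0 |GY1
b1 |GY1
b2 |Sf1
b3 |J1
b4 |R1
b5 |J2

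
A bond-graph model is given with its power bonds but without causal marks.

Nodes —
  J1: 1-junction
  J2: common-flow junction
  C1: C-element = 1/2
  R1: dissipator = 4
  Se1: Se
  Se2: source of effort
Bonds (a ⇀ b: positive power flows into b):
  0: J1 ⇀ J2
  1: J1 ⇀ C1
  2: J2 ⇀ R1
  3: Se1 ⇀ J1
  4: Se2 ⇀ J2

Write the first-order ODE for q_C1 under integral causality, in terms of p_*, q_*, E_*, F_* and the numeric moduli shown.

β3 →J1  (source Se1 imposes e)
β4 →J2  (Se2: effort source, stroke at far end)
β1 →J1  (C1 outputs effort q/C1)
β0 →J2  (J1 needs exactly one f-in)
β2 →R1  (closing 1-jn rule on J2)

dq_C1/dt = E_Se1/4 + E_Se2/4 - q_C1/2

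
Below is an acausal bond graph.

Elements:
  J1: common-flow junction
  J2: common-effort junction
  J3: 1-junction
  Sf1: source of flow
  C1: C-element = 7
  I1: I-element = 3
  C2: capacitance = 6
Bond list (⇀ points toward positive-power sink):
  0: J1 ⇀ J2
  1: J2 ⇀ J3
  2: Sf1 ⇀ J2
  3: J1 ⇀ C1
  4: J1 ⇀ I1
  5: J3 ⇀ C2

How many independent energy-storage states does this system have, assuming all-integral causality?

b2 |Sf1  (Sf1 (Sf) sets flow on bond)
b3 |J1  (C1: C, integral causality)
b4 |I1  (I1: I, integral causality)
b0 |J1  (J1 flow already set via bond 4)
b1 |J2  (only one effort-in slot at J2)
b5 |J3  (1-jn J3 has f-setter on 1)

3  (C1, C2, I1 all integral)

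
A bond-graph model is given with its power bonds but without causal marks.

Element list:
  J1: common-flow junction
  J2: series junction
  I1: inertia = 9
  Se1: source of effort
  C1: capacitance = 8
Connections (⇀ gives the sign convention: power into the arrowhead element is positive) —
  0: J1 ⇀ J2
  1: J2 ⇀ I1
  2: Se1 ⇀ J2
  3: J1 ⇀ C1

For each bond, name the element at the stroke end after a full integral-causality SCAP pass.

β0 stroke→J2
β1 stroke→I1
β2 stroke→J2
β3 stroke→J1

#2 stroke at J2  (Se1 fixes effort; stroke away)
#1 stroke at I1  (prefer integral on I1)
#0 stroke at J2  (common-f at J2 fixed by 1)
#3 stroke at J1  (J1: bond 0 brought flow, rest push out)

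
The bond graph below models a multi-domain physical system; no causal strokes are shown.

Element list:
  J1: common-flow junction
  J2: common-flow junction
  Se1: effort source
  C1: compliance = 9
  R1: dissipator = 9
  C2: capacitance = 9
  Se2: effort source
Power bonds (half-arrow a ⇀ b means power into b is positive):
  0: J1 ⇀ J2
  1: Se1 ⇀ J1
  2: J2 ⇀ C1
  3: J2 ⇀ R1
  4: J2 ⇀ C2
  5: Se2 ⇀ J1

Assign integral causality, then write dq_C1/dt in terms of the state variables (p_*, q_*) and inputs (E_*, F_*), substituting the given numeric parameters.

b1 →J1  (Se1: effort source, stroke at far end)
b5 →J1  (source Se2 imposes e)
b0 →J2  (J1 needs exactly one f-in)
b2 →J2  (C1 outputs effort q/C1)
b4 →J2  (C2 outputs effort q/C2)
b3 →R1  (only one flow-in slot at J2)

dq_C1/dt = E_Se1/9 + E_Se2/9 - q_C1/81 - q_C2/81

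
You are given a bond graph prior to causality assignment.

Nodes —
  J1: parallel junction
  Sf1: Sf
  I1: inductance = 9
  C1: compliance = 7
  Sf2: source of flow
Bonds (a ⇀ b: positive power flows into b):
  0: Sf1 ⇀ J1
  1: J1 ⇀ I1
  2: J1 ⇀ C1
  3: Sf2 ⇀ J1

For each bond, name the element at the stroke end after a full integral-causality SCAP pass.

#0 →Sf1  (Sf1: flow source, stroke at near end)
#3 →Sf2  (Sf2: flow source, stroke at near end)
#1 →I1  (I1: I, integral causality)
#2 →J1  (only one effort-in slot at J1)

b0 →Sf1
b1 →I1
b2 →J1
b3 →Sf2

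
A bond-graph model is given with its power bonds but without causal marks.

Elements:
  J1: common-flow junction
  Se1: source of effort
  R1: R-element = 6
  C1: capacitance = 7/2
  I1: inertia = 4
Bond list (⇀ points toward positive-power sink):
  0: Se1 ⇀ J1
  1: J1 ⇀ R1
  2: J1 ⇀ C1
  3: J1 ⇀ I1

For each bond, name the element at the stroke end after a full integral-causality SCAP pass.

β0 stroke→J1
β1 stroke→J1
β2 stroke→J1
β3 stroke→I1

#0 →J1  (Se1: effort source, stroke at far end)
#2 →J1  (C1: C, integral causality)
#3 →I1  (I1 integral (f out))
#1 →J1  (J1 flow already set via bond 3)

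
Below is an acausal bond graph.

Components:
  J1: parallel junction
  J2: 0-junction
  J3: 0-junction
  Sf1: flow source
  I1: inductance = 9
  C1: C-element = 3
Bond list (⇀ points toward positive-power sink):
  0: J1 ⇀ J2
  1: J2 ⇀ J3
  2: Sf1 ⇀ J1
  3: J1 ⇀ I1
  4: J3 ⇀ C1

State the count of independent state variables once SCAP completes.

bond 2 stroke at Sf1  (Sf1 fixes flow; stroke at Sf1)
bond 3 stroke at I1  (prefer integral on I1)
bond 0 stroke at J1  (only one effort-in slot at J1)
bond 1 stroke at J2  (J2: last free bond brings effort in)
bond 4 stroke at J3  (J3 needs exactly one e-in)

2  (C1, I1 all integral)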